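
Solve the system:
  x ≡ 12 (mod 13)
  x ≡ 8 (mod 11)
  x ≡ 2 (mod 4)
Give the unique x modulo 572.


Moduli 13, 11, 4 are pairwise coprime; by CRT there is a unique solution modulo M = 13 · 11 · 4 = 572.
Solve pairwise, accumulating the modulus:
  Start with x ≡ 12 (mod 13).
  Combine with x ≡ 8 (mod 11): since gcd(13, 11) = 1, we get a unique residue mod 143.
    Write x = 12 + 13·t and substitute into x ≡ 8 (mod 11): 13·t ≡ 8 − 12 = -4 (mod 11).
    Reduce coefficients mod 11: 2·t ≡ 7 (mod 11).
    The inverse of 2 mod 11 is 6 (since 2·6 = 12 = 1·11 + 1), so t ≡ 6·7 = 42 ≡ 9 (mod 11).
    Then x = 12 + 13·9 = 129, valid modulo lcm(13, 11) = 143: x ≡ 129 (mod 143).
  Combine with x ≡ 2 (mod 4): since gcd(143, 4) = 1, we get a unique residue mod 572.
    Write x = 129 + 143·t and substitute into x ≡ 2 (mod 4): 143·t ≡ 2 − 129 = -127 (mod 4).
    Reduce coefficients mod 4: 3·t ≡ 1 (mod 4).
    The inverse of 3 mod 4 is 3 (since 3·3 = 9 = 2·4 + 1), so t ≡ 3·1 = 3 ≡ 3 (mod 4).
    Then x = 129 + 143·3 = 558, valid modulo lcm(143, 4) = 572: x ≡ 558 (mod 572).
Verify: 558 mod 13 = 12 ✓, 558 mod 11 = 8 ✓, 558 mod 4 = 2 ✓.

x ≡ 558 (mod 572).


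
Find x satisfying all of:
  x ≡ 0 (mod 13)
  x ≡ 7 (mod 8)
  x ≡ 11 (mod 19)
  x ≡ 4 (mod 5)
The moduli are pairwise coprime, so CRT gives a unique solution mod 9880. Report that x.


Product of moduli M = 13 · 8 · 19 · 5 = 9880.
Merge one congruence at a time:
  Start: x ≡ 0 (mod 13).
  Combine with x ≡ 7 (mod 8); new modulus lcm = 104.
    Write x = 0 + 13·t and substitute into x ≡ 7 (mod 8): 13·t ≡ 7 − 0 = 7 (mod 8).
    Reduce coefficients mod 8: 5·t ≡ 7 (mod 8).
    The inverse of 5 mod 8 is 5 (since 5·5 = 25 = 3·8 + 1), so t ≡ 5·7 = 35 ≡ 3 (mod 8).
    Then x = 0 + 13·3 = 39, valid modulo lcm(13, 8) = 104: x ≡ 39 (mod 104).
  Combine with x ≡ 11 (mod 19); new modulus lcm = 1976.
    Write x = 39 + 104·t and substitute into x ≡ 11 (mod 19): 104·t ≡ 11 − 39 = -28 (mod 19).
    Reduce coefficients mod 19: 9·t ≡ 10 (mod 19).
    The inverse of 9 mod 19 is 17 (since 9·17 = 153 = 8·19 + 1), so t ≡ 17·10 = 170 ≡ 18 (mod 19).
    Then x = 39 + 104·18 = 1911, valid modulo lcm(104, 19) = 1976: x ≡ 1911 (mod 1976).
  Combine with x ≡ 4 (mod 5); new modulus lcm = 9880.
    Write x = 1911 + 1976·t and substitute into x ≡ 4 (mod 5): 1976·t ≡ 4 − 1911 = -1907 (mod 5).
    Reduce coefficients mod 5: 1·t ≡ 3 (mod 5).
    So t ≡ 3 (mod 5).
    Then x = 1911 + 1976·3 = 7839, valid modulo lcm(1976, 5) = 9880: x ≡ 7839 (mod 9880).
Verify against each original: 7839 mod 13 = 0, 7839 mod 8 = 7, 7839 mod 19 = 11, 7839 mod 5 = 4.

x ≡ 7839 (mod 9880).


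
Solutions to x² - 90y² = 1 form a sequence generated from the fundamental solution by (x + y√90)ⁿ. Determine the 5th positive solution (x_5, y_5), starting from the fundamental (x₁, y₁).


Step 1: Find the fundamental solution (x₁, y₁) of x² - 90y² = 1.
  Expand √90 as a continued fraction. a₀ = ⌊√90⌋ = 9; iterate m_{k+1} = d_k·a_k − m_k, d_{k+1} = (90 − m_{k+1}²)/d_k, a_{k+1} = ⌊(a₀ + m_{k+1})/d_{k+1}⌋ (starting m₀ = 0, d₀ = 1), with convergents p_k = a_k·p_{k-1} + p_{k-2}, q_k = a_k·q_{k-1} + q_{k-2} (p₋₁ = 1, q₋₁ = 0):
  k = 0: a₀ = 9; p₀/q₀ = 9/1; p₀² − 90·q₀² = 81 − 90 = -9.
  k = 1: m = 9, d = 9, a = ⌊(9 + 9)/9⌋ = 2; p/q = (2·9 + 1)/(2·1 + 0) = 19/2; p² − 90·q² = 361 − 360 = 1.
  The first convergent with p² − 90·q² = 1 gives the fundamental solution (x₁, y₁) = (19, 2).
Step 2: Apply the recurrence (x_{n+1}, y_{n+1}) = (x₁x_n + 90y₁y_n, x₁y_n + y₁x_n) repeatedly.
  From (x_1, y_1) = (19, 2): x_2 = 19·19 + 90·2·2 = 721; y_2 = 19·2 + 2·19 = 76.
  From (x_2, y_2) = (721, 76): x_3 = 19·721 + 90·2·76 = 27379; y_3 = 19·76 + 2·721 = 2886.
  From (x_3, y_3) = (27379, 2886): x_4 = 19·27379 + 90·2·2886 = 1039681; y_4 = 19·2886 + 2·27379 = 109592.
  From (x_4, y_4) = (1039681, 109592): x_5 = 19·1039681 + 90·2·109592 = 39480499; y_5 = 19·109592 + 2·1039681 = 4161610.
Step 3: Verify x_5² - 90·y_5² = 1558709801289001 - 1558709801289000 = 1 (should be 1). ✓

(x_1, y_1) = (19, 2); (x_5, y_5) = (39480499, 4161610).


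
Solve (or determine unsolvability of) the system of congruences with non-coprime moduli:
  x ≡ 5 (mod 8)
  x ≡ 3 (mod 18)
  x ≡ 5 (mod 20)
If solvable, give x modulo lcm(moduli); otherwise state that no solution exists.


Moduli 8, 18, 20 are not pairwise coprime, so CRT works modulo lcm(m_i) when all pairwise compatibility conditions hold.
Pairwise compatibility: gcd(m_i, m_j) must divide a_i - a_j for every pair.
Merge one congruence at a time:
  Start: x ≡ 5 (mod 8).
  Combine with x ≡ 3 (mod 18): gcd(8, 18) = 2; 3 - 5 = -2, which IS divisible by 2, so compatible.
    Write x = 5 + 8·t and substitute into x ≡ 3 (mod 18): 8·t ≡ 3 − 5 = -2 (mod 18).
    Divide the congruence (and modulus) by g = 2: 4·t ≡ -1 (mod 9).
    Reduce coefficients mod 9: 4·t ≡ 8 (mod 9).
    The inverse of 4 mod 9 is 7 (since 4·7 = 28 = 3·9 + 1), so t ≡ 7·8 = 56 ≡ 2 (mod 9).
    Then x = 5 + 8·2 = 21, valid modulo lcm(8, 18) = 72: x ≡ 21 (mod 72).
  Combine with x ≡ 5 (mod 20): gcd(72, 20) = 4; 5 - 21 = -16, which IS divisible by 4, so compatible.
    Write x = 21 + 72·t and substitute into x ≡ 5 (mod 20): 72·t ≡ 5 − 21 = -16 (mod 20).
    Divide the congruence (and modulus) by g = 4: 18·t ≡ -4 (mod 5).
    Reduce coefficients mod 5: 3·t ≡ 1 (mod 5).
    The inverse of 3 mod 5 is 2 (since 3·2 = 6 = 1·5 + 1), so t ≡ 2·1 = 2 ≡ 2 (mod 5).
    Then x = 21 + 72·2 = 165, valid modulo lcm(72, 20) = 360: x ≡ 165 (mod 360).
Verify: 165 mod 8 = 5, 165 mod 18 = 3, 165 mod 20 = 5.

x ≡ 165 (mod 360).


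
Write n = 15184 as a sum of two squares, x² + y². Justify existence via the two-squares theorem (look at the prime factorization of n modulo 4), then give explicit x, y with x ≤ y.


Step 1: Factor n = 15184 = 2^4 · 13 · 73.
Step 2: Check the mod-4 condition on each prime factor: 2 = 2 (special); 13 ≡ 1 (mod 4), exponent 1; 73 ≡ 1 (mod 4), exponent 1.
All primes ≡ 3 (mod 4) appear to even exponent (or don't appear), so by the two-squares theorem n IS expressible as a sum of two squares.
Step 3: Build a representation. Group n = k² · m with k = 4 and m = 13 · 73 = 949 (a product of primes ≡ 1 (mod 4)); a representation of m scales to one of n via (k·x)² + (k·y)² = k²(x² + y²). Each prime p ≡ 1 (mod 4) is itself a sum of two squares; find a² by testing p − a² for a perfect square:
  13: 13 − 1² = 12, 13 − 2² = 9 = 3² ⇒ 13 = 2² + 3².
  73: 73 − 1² = 72, 73 − 2² = 69, 73 − 3² = 64 = 8² ⇒ 73 = 3² + 8².
  Combine using the Brahmagupta–Fibonacci identity (a² + b²)(c² + d²) = (ac − bd)² + (ad + bc)² = (ac + bd)² + (ad − bc)²:
  13 · 73 = 949: from (2² + 3²)(3² + 8²), take (2·3 − 3·8, 2·8 + 3·3) = (6 − 24, 16 + 9) = (-18, 25); dropping signs (only squares matter) gives (18, 25); check 18² + 25² = 324 + 625 = 949 ✓.
  Scale by k = 4: (4·18, 4·25) = (72, 100).
Step 4: Order so x ≤ y and verify: 72² + 100² = 5184 + 10000 = 15184 = n. ✓

n = 15184 = 72² + 100² (one valid representation with x ≤ y).


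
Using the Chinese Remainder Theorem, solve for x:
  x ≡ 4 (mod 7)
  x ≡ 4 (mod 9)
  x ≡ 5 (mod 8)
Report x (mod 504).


Moduli 7, 9, 8 are pairwise coprime; by CRT there is a unique solution modulo M = 7 · 9 · 8 = 504.
Solve pairwise, accumulating the modulus:
  Start with x ≡ 4 (mod 7).
  Combine with x ≡ 4 (mod 9): since gcd(7, 9) = 1, we get a unique residue mod 63.
    Write x = 4 + 7·t and substitute into x ≡ 4 (mod 9): 7·t ≡ 4 − 4 = 0 (mod 9).
    The inverse of 7 mod 9 is 4 (since 7·4 = 28 = 3·9 + 1), so t ≡ 4·0 = 0 ≡ 0 (mod 9).
    Then x = 4 + 7·0 = 4, valid modulo lcm(7, 9) = 63: x ≡ 4 (mod 63).
  Combine with x ≡ 5 (mod 8): since gcd(63, 8) = 1, we get a unique residue mod 504.
    Write x = 4 + 63·t and substitute into x ≡ 5 (mod 8): 63·t ≡ 5 − 4 = 1 (mod 8).
    Reduce coefficients mod 8: 7·t ≡ 1 (mod 8).
    The inverse of 7 mod 8 is 7 (since 7·7 = 49 = 6·8 + 1), so t ≡ 7·1 = 7 ≡ 7 (mod 8).
    Then x = 4 + 63·7 = 445, valid modulo lcm(63, 8) = 504: x ≡ 445 (mod 504).
Verify: 445 mod 7 = 4 ✓, 445 mod 9 = 4 ✓, 445 mod 8 = 5 ✓.

x ≡ 445 (mod 504).


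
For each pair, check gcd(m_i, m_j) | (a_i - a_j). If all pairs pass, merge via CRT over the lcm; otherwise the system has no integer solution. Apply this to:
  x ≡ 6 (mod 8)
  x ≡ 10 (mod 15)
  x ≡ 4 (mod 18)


Moduli 8, 15, 18 are not pairwise coprime, so CRT works modulo lcm(m_i) when all pairwise compatibility conditions hold.
Pairwise compatibility: gcd(m_i, m_j) must divide a_i - a_j for every pair.
Merge one congruence at a time:
  Start: x ≡ 6 (mod 8).
  Combine with x ≡ 10 (mod 15): gcd(8, 15) = 1; 10 - 6 = 4, which IS divisible by 1, so compatible.
    Write x = 6 + 8·t and substitute into x ≡ 10 (mod 15): 8·t ≡ 10 − 6 = 4 (mod 15).
    The inverse of 8 mod 15 is 2 (since 8·2 = 16 = 1·15 + 1), so t ≡ 2·4 = 8 ≡ 8 (mod 15).
    Then x = 6 + 8·8 = 70, valid modulo lcm(8, 15) = 120: x ≡ 70 (mod 120).
  Combine with x ≡ 4 (mod 18): gcd(120, 18) = 6; 4 - 70 = -66, which IS divisible by 6, so compatible.
    Write x = 70 + 120·t and substitute into x ≡ 4 (mod 18): 120·t ≡ 4 − 70 = -66 (mod 18).
    Divide the congruence (and modulus) by g = 6: 20·t ≡ -11 (mod 3).
    Reduce coefficients mod 3: 2·t ≡ 1 (mod 3).
    The inverse of 2 mod 3 is 2 (since 2·2 = 4 = 1·3 + 1), so t ≡ 2·1 = 2 ≡ 2 (mod 3).
    Then x = 70 + 120·2 = 310, valid modulo lcm(120, 18) = 360: x ≡ 310 (mod 360).
Verify: 310 mod 8 = 6, 310 mod 15 = 10, 310 mod 18 = 4.

x ≡ 310 (mod 360).


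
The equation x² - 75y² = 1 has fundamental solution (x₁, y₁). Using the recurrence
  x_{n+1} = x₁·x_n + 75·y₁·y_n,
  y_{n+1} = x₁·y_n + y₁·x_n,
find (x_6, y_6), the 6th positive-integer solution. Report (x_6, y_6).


Step 1: Find the fundamental solution (x₁, y₁) of x² - 75y² = 1.
  Expand √75 as a continued fraction. a₀ = ⌊√75⌋ = 8; iterate m_{k+1} = d_k·a_k − m_k, d_{k+1} = (75 − m_{k+1}²)/d_k, a_{k+1} = ⌊(a₀ + m_{k+1})/d_{k+1}⌋ (starting m₀ = 0, d₀ = 1), with convergents p_k = a_k·p_{k-1} + p_{k-2}, q_k = a_k·q_{k-1} + q_{k-2} (p₋₁ = 1, q₋₁ = 0):
  k = 0: a₀ = 8; p₀/q₀ = 8/1; p₀² − 75·q₀² = 64 − 75 = -11.
  k = 1: m = 8, d = 11, a = ⌊(8 + 8)/11⌋ = 1; p/q = (1·8 + 1)/(1·1 + 0) = 9/1; p² − 75·q² = 81 − 75 = 6.
  k = 2: m = 3, d = 6, a = ⌊(8 + 3)/6⌋ = 1; p/q = (1·9 + 8)/(1·1 + 1) = 17/2; p² − 75·q² = 289 − 300 = -11.
  k = 3: m = 3, d = 11, a = ⌊(8 + 3)/11⌋ = 1; p/q = (1·17 + 9)/(1·2 + 1) = 26/3; p² − 75·q² = 676 − 675 = 1.
  The first convergent with p² − 75·q² = 1 gives the fundamental solution (x₁, y₁) = (26, 3).
Step 2: Apply the recurrence (x_{n+1}, y_{n+1}) = (x₁x_n + 75y₁y_n, x₁y_n + y₁x_n) repeatedly.
  From (x_1, y_1) = (26, 3): x_2 = 26·26 + 75·3·3 = 1351; y_2 = 26·3 + 3·26 = 156.
  From (x_2, y_2) = (1351, 156): x_3 = 26·1351 + 75·3·156 = 70226; y_3 = 26·156 + 3·1351 = 8109.
  From (x_3, y_3) = (70226, 8109): x_4 = 26·70226 + 75·3·8109 = 3650401; y_4 = 26·8109 + 3·70226 = 421512.
  From (x_4, y_4) = (3650401, 421512): x_5 = 26·3650401 + 75·3·421512 = 189750626; y_5 = 26·421512 + 3·3650401 = 21910515.
  From (x_5, y_5) = (189750626, 21910515): x_6 = 26·189750626 + 75·3·21910515 = 9863382151; y_6 = 26·21910515 + 3·189750626 = 1138925268.
Step 3: Verify x_6² - 75·y_6² = 97286307456665386801 - 97286307456665386800 = 1 (should be 1). ✓

(x_1, y_1) = (26, 3); (x_6, y_6) = (9863382151, 1138925268).


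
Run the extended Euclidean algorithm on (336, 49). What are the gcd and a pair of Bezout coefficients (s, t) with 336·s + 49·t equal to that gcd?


Euclidean algorithm on (336, 49) — divide until remainder is 0:
  336 = 6 · 49 + 42
  49 = 1 · 42 + 7
  42 = 6 · 7 + 0
gcd(336, 49) = 7.
Track Bezout coefficients alongside the remainders: start with r₀ = 336 = a·1 + b·0 (s = 1, t = 0) and r₁ = 49 = a·0 + b·1 (s = 0, t = 1); each new remainder r_{k+1} = r_{k-1} − q_k·r_k inherits s_{k+1} = s_{k-1} − q_k·s_k, t_{k+1} = t_{k-1} − q_k·t_k, so r_k = a·s_k + b·t_k at every step:
  q = 6: r = 42, s = 1 − 6·0 = 1, t = 0 − 6·1 = -6  (check: 336·1 + 49·(-6) = 42)
  q = 1: r = 7, s = 0 − 1·1 = -1, t = 1 − 1·(-6) = 7  (check: 336·(-1) + 49·7 = 7)
The row with r = 7 (the gcd) gives the Bezout coefficients s = -1, t = 7.
Result: 336 · (-1) + 49 · (7) = 7.

gcd(336, 49) = 7; s = -1, t = 7 (check: 336·(-1) + 49·7 = 7).


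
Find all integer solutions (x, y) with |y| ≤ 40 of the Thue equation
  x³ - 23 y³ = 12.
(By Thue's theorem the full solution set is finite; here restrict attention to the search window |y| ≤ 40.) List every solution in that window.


The equation is x³ - 23y³ = 12. For fixed y, x³ = 23·y³ + 12, so a solution requires the RHS to be a perfect cube.
Strategy: iterate y from -40 to 40, compute RHS = 23·y³ + 12, and check whether it is a (positive or negative) perfect cube.
Check small values of y:
  y = 0: RHS = 12 is not a perfect cube.
  y = 1: RHS = 35 is not a perfect cube.
  y = -1: RHS = -11 is not a perfect cube.
  y = 2: RHS = 196 is not a perfect cube.
  y = -2: RHS = -172 is not a perfect cube.
  y = 3: RHS = 633 is not a perfect cube.
  y = -3: RHS = -609 is not a perfect cube.
Continuing the search up to |y| = 40 finds no solutions either.
No (x, y) in the scanned range satisfies the equation.

No integer solutions with |y| ≤ 40.


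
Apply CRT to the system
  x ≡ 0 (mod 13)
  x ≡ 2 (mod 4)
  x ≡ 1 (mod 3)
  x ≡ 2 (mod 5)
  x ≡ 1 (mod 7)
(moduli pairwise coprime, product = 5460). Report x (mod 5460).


Product of moduli M = 13 · 4 · 3 · 5 · 7 = 5460.
Merge one congruence at a time:
  Start: x ≡ 0 (mod 13).
  Combine with x ≡ 2 (mod 4); new modulus lcm = 52.
    Write x = 0 + 13·t and substitute into x ≡ 2 (mod 4): 13·t ≡ 2 − 0 = 2 (mod 4).
    Reduce coefficients mod 4: 1·t ≡ 2 (mod 4).
    So t ≡ 2 (mod 4).
    Then x = 0 + 13·2 = 26, valid modulo lcm(13, 4) = 52: x ≡ 26 (mod 52).
  Combine with x ≡ 1 (mod 3); new modulus lcm = 156.
    Write x = 26 + 52·t and substitute into x ≡ 1 (mod 3): 52·t ≡ 1 − 26 = -25 (mod 3).
    Reduce coefficients mod 3: 1·t ≡ 2 (mod 3).
    So t ≡ 2 (mod 3).
    Then x = 26 + 52·2 = 130, valid modulo lcm(52, 3) = 156: x ≡ 130 (mod 156).
  Combine with x ≡ 2 (mod 5); new modulus lcm = 780.
    Write x = 130 + 156·t and substitute into x ≡ 2 (mod 5): 156·t ≡ 2 − 130 = -128 (mod 5).
    Reduce coefficients mod 5: 1·t ≡ 2 (mod 5).
    So t ≡ 2 (mod 5).
    Then x = 130 + 156·2 = 442, valid modulo lcm(156, 5) = 780: x ≡ 442 (mod 780).
  Combine with x ≡ 1 (mod 7); new modulus lcm = 5460.
    Write x = 442 + 780·t and substitute into x ≡ 1 (mod 7): 780·t ≡ 1 − 442 = -441 (mod 7).
    Reduce coefficients mod 7: 3·t ≡ 0 (mod 7).
    The inverse of 3 mod 7 is 5 (since 3·5 = 15 = 2·7 + 1), so t ≡ 5·0 = 0 ≡ 0 (mod 7).
    Then x = 442 + 780·0 = 442, valid modulo lcm(780, 7) = 5460: x ≡ 442 (mod 5460).
Verify against each original: 442 mod 13 = 0, 442 mod 4 = 2, 442 mod 3 = 1, 442 mod 5 = 2, 442 mod 7 = 1.

x ≡ 442 (mod 5460).


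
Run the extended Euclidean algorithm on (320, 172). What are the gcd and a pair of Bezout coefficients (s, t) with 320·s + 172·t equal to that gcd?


Euclidean algorithm on (320, 172) — divide until remainder is 0:
  320 = 1 · 172 + 148
  172 = 1 · 148 + 24
  148 = 6 · 24 + 4
  24 = 6 · 4 + 0
gcd(320, 172) = 4.
Track Bezout coefficients alongside the remainders: start with r₀ = 320 = a·1 + b·0 (s = 1, t = 0) and r₁ = 172 = a·0 + b·1 (s = 0, t = 1); each new remainder r_{k+1} = r_{k-1} − q_k·r_k inherits s_{k+1} = s_{k-1} − q_k·s_k, t_{k+1} = t_{k-1} − q_k·t_k, so r_k = a·s_k + b·t_k at every step:
  q = 1: r = 148, s = 1 − 1·0 = 1, t = 0 − 1·1 = -1  (check: 320·1 + 172·(-1) = 148)
  q = 1: r = 24, s = 0 − 1·1 = -1, t = 1 − 1·(-1) = 2  (check: 320·(-1) + 172·2 = 24)
  q = 6: r = 4, s = 1 − 6·(-1) = 7, t = -1 − 6·2 = -13  (check: 320·7 + 172·(-13) = 4)
The row with r = 4 (the gcd) gives the Bezout coefficients s = 7, t = -13.
Result: 320 · (7) + 172 · (-13) = 4.

gcd(320, 172) = 4; s = 7, t = -13 (check: 320·7 + 172·(-13) = 4).


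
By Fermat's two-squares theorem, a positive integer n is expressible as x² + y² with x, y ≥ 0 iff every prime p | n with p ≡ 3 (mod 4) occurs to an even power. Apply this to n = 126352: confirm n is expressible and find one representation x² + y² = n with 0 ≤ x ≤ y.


Step 1: Factor n = 126352 = 2^4 · 53 · 149.
Step 2: Check the mod-4 condition on each prime factor: 2 = 2 (special); 53 ≡ 1 (mod 4), exponent 1; 149 ≡ 1 (mod 4), exponent 1.
All primes ≡ 3 (mod 4) appear to even exponent (or don't appear), so by the two-squares theorem n IS expressible as a sum of two squares.
Step 3: Build a representation. Group n = k² · m with k = 4 and m = 53 · 149 = 7897 (a product of primes ≡ 1 (mod 4)); a representation of m scales to one of n via (k·x)² + (k·y)² = k²(x² + y²). Each prime p ≡ 1 (mod 4) is itself a sum of two squares; find a² by testing p − a² for a perfect square:
  53: 53 − 1² = 52, 53 − 2² = 49 = 7² ⇒ 53 = 2² + 7².
  149: 149 − 1² = 148, 149 − 2² = 145, 149 − 3² = 140, 149 − 4² = 133, 149 − 5² = 124, 149 − 6² = 113, 149 − 7² = 100 = 10² ⇒ 149 = 7² + 10².
  Combine using the Brahmagupta–Fibonacci identity (a² + b²)(c² + d²) = (ac − bd)² + (ad + bc)² = (ac + bd)² + (ad − bc)²:
  53 · 149 = 7897: from (2² + 7²)(7² + 10²), take (2·7 − 7·10, 2·10 + 7·7) = (14 − 70, 20 + 49) = (-56, 69); dropping signs (only squares matter) gives (56, 69); check 56² + 69² = 3136 + 4761 = 7897 ✓.
  Scale by k = 4: (4·56, 4·69) = (224, 276).
Step 4: Order so x ≤ y and verify: 224² + 276² = 50176 + 76176 = 126352 = n. ✓

n = 126352 = 224² + 276² (one valid representation with x ≤ y).


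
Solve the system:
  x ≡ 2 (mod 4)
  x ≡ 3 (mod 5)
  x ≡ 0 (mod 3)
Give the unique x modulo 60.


Moduli 4, 5, 3 are pairwise coprime; by CRT there is a unique solution modulo M = 4 · 5 · 3 = 60.
Solve pairwise, accumulating the modulus:
  Start with x ≡ 2 (mod 4).
  Combine with x ≡ 3 (mod 5): since gcd(4, 5) = 1, we get a unique residue mod 20.
    Write x = 2 + 4·t and substitute into x ≡ 3 (mod 5): 4·t ≡ 3 − 2 = 1 (mod 5).
    The inverse of 4 mod 5 is 4 (since 4·4 = 16 = 3·5 + 1), so t ≡ 4·1 = 4 ≡ 4 (mod 5).
    Then x = 2 + 4·4 = 18, valid modulo lcm(4, 5) = 20: x ≡ 18 (mod 20).
  Combine with x ≡ 0 (mod 3): since gcd(20, 3) = 1, we get a unique residue mod 60.
    Write x = 18 + 20·t and substitute into x ≡ 0 (mod 3): 20·t ≡ 0 − 18 = -18 (mod 3).
    Reduce coefficients mod 3: 2·t ≡ 0 (mod 3).
    The inverse of 2 mod 3 is 2 (since 2·2 = 4 = 1·3 + 1), so t ≡ 2·0 = 0 ≡ 0 (mod 3).
    Then x = 18 + 20·0 = 18, valid modulo lcm(20, 3) = 60: x ≡ 18 (mod 60).
Verify: 18 mod 4 = 2 ✓, 18 mod 5 = 3 ✓, 18 mod 3 = 0 ✓.

x ≡ 18 (mod 60).


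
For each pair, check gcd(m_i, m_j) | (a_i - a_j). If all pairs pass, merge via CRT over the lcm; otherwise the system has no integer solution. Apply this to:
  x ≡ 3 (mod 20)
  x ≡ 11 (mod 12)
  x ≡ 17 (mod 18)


Moduli 20, 12, 18 are not pairwise coprime, so CRT works modulo lcm(m_i) when all pairwise compatibility conditions hold.
Pairwise compatibility: gcd(m_i, m_j) must divide a_i - a_j for every pair.
Merge one congruence at a time:
  Start: x ≡ 3 (mod 20).
  Combine with x ≡ 11 (mod 12): gcd(20, 12) = 4; 11 - 3 = 8, which IS divisible by 4, so compatible.
    Write x = 3 + 20·t and substitute into x ≡ 11 (mod 12): 20·t ≡ 11 − 3 = 8 (mod 12).
    Divide the congruence (and modulus) by g = 4: 5·t ≡ 2 (mod 3).
    Reduce coefficients mod 3: 2·t ≡ 2 (mod 3).
    The inverse of 2 mod 3 is 2 (since 2·2 = 4 = 1·3 + 1), so t ≡ 2·2 = 4 ≡ 1 (mod 3).
    Then x = 3 + 20·1 = 23, valid modulo lcm(20, 12) = 60: x ≡ 23 (mod 60).
  Combine with x ≡ 17 (mod 18): gcd(60, 18) = 6; 17 - 23 = -6, which IS divisible by 6, so compatible.
    Write x = 23 + 60·t and substitute into x ≡ 17 (mod 18): 60·t ≡ 17 − 23 = -6 (mod 18).
    Divide the congruence (and modulus) by g = 6: 10·t ≡ -1 (mod 3).
    Reduce coefficients mod 3: 1·t ≡ 2 (mod 3).
    So t ≡ 2 (mod 3).
    Then x = 23 + 60·2 = 143, valid modulo lcm(60, 18) = 180: x ≡ 143 (mod 180).
Verify: 143 mod 20 = 3, 143 mod 12 = 11, 143 mod 18 = 17.

x ≡ 143 (mod 180).


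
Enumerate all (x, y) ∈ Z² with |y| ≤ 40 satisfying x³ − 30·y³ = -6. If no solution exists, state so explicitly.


The equation is x³ - 30y³ = -6. For fixed y, x³ = 30·y³ − 6, so a solution requires the RHS to be a perfect cube.
Strategy: iterate y from -40 to 40, compute RHS = 30·y³ − 6, and check whether it is a (positive or negative) perfect cube.
Check small values of y:
  y = 0: RHS = -6 is not a perfect cube.
  y = 1: RHS = 24 is not a perfect cube.
  y = -1: RHS = -36 is not a perfect cube.
  y = 2: RHS = 234 is not a perfect cube.
  y = -2: RHS = -246 is not a perfect cube.
  y = 3: RHS = 804 is not a perfect cube.
  y = -3: RHS = -816 is not a perfect cube.
Continuing the search up to |y| = 40 finds no solutions either.
No (x, y) in the scanned range satisfies the equation.

No integer solutions with |y| ≤ 40.


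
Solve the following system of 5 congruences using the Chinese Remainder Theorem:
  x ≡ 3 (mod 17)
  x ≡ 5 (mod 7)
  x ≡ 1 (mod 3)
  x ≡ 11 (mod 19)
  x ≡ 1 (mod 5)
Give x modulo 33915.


Product of moduli M = 17 · 7 · 3 · 19 · 5 = 33915.
Merge one congruence at a time:
  Start: x ≡ 3 (mod 17).
  Combine with x ≡ 5 (mod 7); new modulus lcm = 119.
    Write x = 3 + 17·t and substitute into x ≡ 5 (mod 7): 17·t ≡ 5 − 3 = 2 (mod 7).
    Reduce coefficients mod 7: 3·t ≡ 2 (mod 7).
    The inverse of 3 mod 7 is 5 (since 3·5 = 15 = 2·7 + 1), so t ≡ 5·2 = 10 ≡ 3 (mod 7).
    Then x = 3 + 17·3 = 54, valid modulo lcm(17, 7) = 119: x ≡ 54 (mod 119).
  Combine with x ≡ 1 (mod 3); new modulus lcm = 357.
    Write x = 54 + 119·t and substitute into x ≡ 1 (mod 3): 119·t ≡ 1 − 54 = -53 (mod 3).
    Reduce coefficients mod 3: 2·t ≡ 1 (mod 3).
    The inverse of 2 mod 3 is 2 (since 2·2 = 4 = 1·3 + 1), so t ≡ 2·1 = 2 ≡ 2 (mod 3).
    Then x = 54 + 119·2 = 292, valid modulo lcm(119, 3) = 357: x ≡ 292 (mod 357).
  Combine with x ≡ 11 (mod 19); new modulus lcm = 6783.
    Write x = 292 + 357·t and substitute into x ≡ 11 (mod 19): 357·t ≡ 11 − 292 = -281 (mod 19).
    Reduce coefficients mod 19: 15·t ≡ 4 (mod 19).
    The inverse of 15 mod 19 is 14 (since 15·14 = 210 = 11·19 + 1), so t ≡ 14·4 = 56 ≡ 18 (mod 19).
    Then x = 292 + 357·18 = 6718, valid modulo lcm(357, 19) = 6783: x ≡ 6718 (mod 6783).
  Combine with x ≡ 1 (mod 5); new modulus lcm = 33915.
    Write x = 6718 + 6783·t and substitute into x ≡ 1 (mod 5): 6783·t ≡ 1 − 6718 = -6717 (mod 5).
    Reduce coefficients mod 5: 3·t ≡ 3 (mod 5).
    The inverse of 3 mod 5 is 2 (since 3·2 = 6 = 1·5 + 1), so t ≡ 2·3 = 6 ≡ 1 (mod 5).
    Then x = 6718 + 6783·1 = 13501, valid modulo lcm(6783, 5) = 33915: x ≡ 13501 (mod 33915).
Verify against each original: 13501 mod 17 = 3, 13501 mod 7 = 5, 13501 mod 3 = 1, 13501 mod 19 = 11, 13501 mod 5 = 1.

x ≡ 13501 (mod 33915).


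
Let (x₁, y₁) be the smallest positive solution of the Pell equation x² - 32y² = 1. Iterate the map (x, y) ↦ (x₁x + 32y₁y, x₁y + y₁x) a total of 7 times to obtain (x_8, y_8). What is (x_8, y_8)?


Step 1: Find the fundamental solution (x₁, y₁) of x² - 32y² = 1.
  Expand √32 as a continued fraction. a₀ = ⌊√32⌋ = 5; iterate m_{k+1} = d_k·a_k − m_k, d_{k+1} = (32 − m_{k+1}²)/d_k, a_{k+1} = ⌊(a₀ + m_{k+1})/d_{k+1}⌋ (starting m₀ = 0, d₀ = 1), with convergents p_k = a_k·p_{k-1} + p_{k-2}, q_k = a_k·q_{k-1} + q_{k-2} (p₋₁ = 1, q₋₁ = 0):
  k = 0: a₀ = 5; p₀/q₀ = 5/1; p₀² − 32·q₀² = 25 − 32 = -7.
  k = 1: m = 5, d = 7, a = ⌊(5 + 5)/7⌋ = 1; p/q = (1·5 + 1)/(1·1 + 0) = 6/1; p² − 32·q² = 36 − 32 = 4.
  k = 2: m = 2, d = 4, a = ⌊(5 + 2)/4⌋ = 1; p/q = (1·6 + 5)/(1·1 + 1) = 11/2; p² − 32·q² = 121 − 128 = -7.
  k = 3: m = 2, d = 7, a = ⌊(5 + 2)/7⌋ = 1; p/q = (1·11 + 6)/(1·2 + 1) = 17/3; p² − 32·q² = 289 − 288 = 1.
  The first convergent with p² − 32·q² = 1 gives the fundamental solution (x₁, y₁) = (17, 3).
Step 2: Apply the recurrence (x_{n+1}, y_{n+1}) = (x₁x_n + 32y₁y_n, x₁y_n + y₁x_n) repeatedly.
  From (x_1, y_1) = (17, 3): x_2 = 17·17 + 32·3·3 = 577; y_2 = 17·3 + 3·17 = 102.
  From (x_2, y_2) = (577, 102): x_3 = 17·577 + 32·3·102 = 19601; y_3 = 17·102 + 3·577 = 3465.
  From (x_3, y_3) = (19601, 3465): x_4 = 17·19601 + 32·3·3465 = 665857; y_4 = 17·3465 + 3·19601 = 117708.
  From (x_4, y_4) = (665857, 117708): x_5 = 17·665857 + 32·3·117708 = 22619537; y_5 = 17·117708 + 3·665857 = 3998607.
  From (x_5, y_5) = (22619537, 3998607): x_6 = 17·22619537 + 32·3·3998607 = 768398401; y_6 = 17·3998607 + 3·22619537 = 135834930.
  From (x_6, y_6) = (768398401, 135834930): x_7 = 17·768398401 + 32·3·135834930 = 26102926097; y_7 = 17·135834930 + 3·768398401 = 4614389013.
  From (x_7, y_7) = (26102926097, 4614389013): x_8 = 17·26102926097 + 32·3·4614389013 = 886731088897; y_8 = 17·4614389013 + 3·26102926097 = 156753391512.
Step 3: Verify x_8² - 32·y_8² = 786292024016459316676609 - 786292024016459316676608 = 1 (should be 1). ✓

(x_1, y_1) = (17, 3); (x_8, y_8) = (886731088897, 156753391512).


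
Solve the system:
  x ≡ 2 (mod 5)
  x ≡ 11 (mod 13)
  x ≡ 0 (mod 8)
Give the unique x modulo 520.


Moduli 5, 13, 8 are pairwise coprime; by CRT there is a unique solution modulo M = 5 · 13 · 8 = 520.
Solve pairwise, accumulating the modulus:
  Start with x ≡ 2 (mod 5).
  Combine with x ≡ 11 (mod 13): since gcd(5, 13) = 1, we get a unique residue mod 65.
    Write x = 2 + 5·t and substitute into x ≡ 11 (mod 13): 5·t ≡ 11 − 2 = 9 (mod 13).
    The inverse of 5 mod 13 is 8 (since 5·8 = 40 = 3·13 + 1), so t ≡ 8·9 = 72 ≡ 7 (mod 13).
    Then x = 2 + 5·7 = 37, valid modulo lcm(5, 13) = 65: x ≡ 37 (mod 65).
  Combine with x ≡ 0 (mod 8): since gcd(65, 8) = 1, we get a unique residue mod 520.
    Write x = 37 + 65·t and substitute into x ≡ 0 (mod 8): 65·t ≡ 0 − 37 = -37 (mod 8).
    Reduce coefficients mod 8: 1·t ≡ 3 (mod 8).
    So t ≡ 3 (mod 8).
    Then x = 37 + 65·3 = 232, valid modulo lcm(65, 8) = 520: x ≡ 232 (mod 520).
Verify: 232 mod 5 = 2 ✓, 232 mod 13 = 11 ✓, 232 mod 8 = 0 ✓.

x ≡ 232 (mod 520).


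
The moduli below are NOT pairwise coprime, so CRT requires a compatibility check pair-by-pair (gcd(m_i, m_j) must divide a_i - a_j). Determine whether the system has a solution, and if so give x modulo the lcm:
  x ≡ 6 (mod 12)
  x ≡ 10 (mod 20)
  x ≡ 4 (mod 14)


Moduli 12, 20, 14 are not pairwise coprime, so CRT works modulo lcm(m_i) when all pairwise compatibility conditions hold.
Pairwise compatibility: gcd(m_i, m_j) must divide a_i - a_j for every pair.
Merge one congruence at a time:
  Start: x ≡ 6 (mod 12).
  Combine with x ≡ 10 (mod 20): gcd(12, 20) = 4; 10 - 6 = 4, which IS divisible by 4, so compatible.
    Write x = 6 + 12·t and substitute into x ≡ 10 (mod 20): 12·t ≡ 10 − 6 = 4 (mod 20).
    Divide the congruence (and modulus) by g = 4: 3·t ≡ 1 (mod 5).
    The inverse of 3 mod 5 is 2 (since 3·2 = 6 = 1·5 + 1), so t ≡ 2·1 = 2 ≡ 2 (mod 5).
    Then x = 6 + 12·2 = 30, valid modulo lcm(12, 20) = 60: x ≡ 30 (mod 60).
  Combine with x ≡ 4 (mod 14): gcd(60, 14) = 2; 4 - 30 = -26, which IS divisible by 2, so compatible.
    Write x = 30 + 60·t and substitute into x ≡ 4 (mod 14): 60·t ≡ 4 − 30 = -26 (mod 14).
    Divide the congruence (and modulus) by g = 2: 30·t ≡ -13 (mod 7).
    Reduce coefficients mod 7: 2·t ≡ 1 (mod 7).
    The inverse of 2 mod 7 is 4 (since 2·4 = 8 = 1·7 + 1), so t ≡ 4·1 = 4 ≡ 4 (mod 7).
    Then x = 30 + 60·4 = 270, valid modulo lcm(60, 14) = 420: x ≡ 270 (mod 420).
Verify: 270 mod 12 = 6, 270 mod 20 = 10, 270 mod 14 = 4.

x ≡ 270 (mod 420).


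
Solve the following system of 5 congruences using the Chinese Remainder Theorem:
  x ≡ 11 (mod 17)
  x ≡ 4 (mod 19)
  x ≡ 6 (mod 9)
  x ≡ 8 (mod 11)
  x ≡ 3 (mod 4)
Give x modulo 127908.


Product of moduli M = 17 · 19 · 9 · 11 · 4 = 127908.
Merge one congruence at a time:
  Start: x ≡ 11 (mod 17).
  Combine with x ≡ 4 (mod 19); new modulus lcm = 323.
    Write x = 11 + 17·t and substitute into x ≡ 4 (mod 19): 17·t ≡ 4 − 11 = -7 (mod 19).
    Reduce coefficients mod 19: 17·t ≡ 12 (mod 19).
    The inverse of 17 mod 19 is 9 (since 17·9 = 153 = 8·19 + 1), so t ≡ 9·12 = 108 ≡ 13 (mod 19).
    Then x = 11 + 17·13 = 232, valid modulo lcm(17, 19) = 323: x ≡ 232 (mod 323).
  Combine with x ≡ 6 (mod 9); new modulus lcm = 2907.
    Write x = 232 + 323·t and substitute into x ≡ 6 (mod 9): 323·t ≡ 6 − 232 = -226 (mod 9).
    Reduce coefficients mod 9: 8·t ≡ 8 (mod 9).
    The inverse of 8 mod 9 is 8 (since 8·8 = 64 = 7·9 + 1), so t ≡ 8·8 = 64 ≡ 1 (mod 9).
    Then x = 232 + 323·1 = 555, valid modulo lcm(323, 9) = 2907: x ≡ 555 (mod 2907).
  Combine with x ≡ 8 (mod 11); new modulus lcm = 31977.
    Write x = 555 + 2907·t and substitute into x ≡ 8 (mod 11): 2907·t ≡ 8 − 555 = -547 (mod 11).
    Reduce coefficients mod 11: 3·t ≡ 3 (mod 11).
    The inverse of 3 mod 11 is 4 (since 3·4 = 12 = 1·11 + 1), so t ≡ 4·3 = 12 ≡ 1 (mod 11).
    Then x = 555 + 2907·1 = 3462, valid modulo lcm(2907, 11) = 31977: x ≡ 3462 (mod 31977).
  Combine with x ≡ 3 (mod 4); new modulus lcm = 127908.
    Write x = 3462 + 31977·t and substitute into x ≡ 3 (mod 4): 31977·t ≡ 3 − 3462 = -3459 (mod 4).
    Reduce coefficients mod 4: 1·t ≡ 1 (mod 4).
    So t ≡ 1 (mod 4).
    Then x = 3462 + 31977·1 = 35439, valid modulo lcm(31977, 4) = 127908: x ≡ 35439 (mod 127908).
Verify against each original: 35439 mod 17 = 11, 35439 mod 19 = 4, 35439 mod 9 = 6, 35439 mod 11 = 8, 35439 mod 4 = 3.

x ≡ 35439 (mod 127908).


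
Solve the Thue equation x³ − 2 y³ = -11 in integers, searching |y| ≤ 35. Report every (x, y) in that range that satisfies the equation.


The equation is x³ - 2y³ = -11. For fixed y, x³ = 2·y³ − 11, so a solution requires the RHS to be a perfect cube.
Strategy: iterate y from -35 to 35, compute RHS = 2·y³ − 11, and check whether it is a (positive or negative) perfect cube.
Check small values of y:
  y = 0: RHS = -11 is not a perfect cube.
  y = 1: RHS = -9 is not a perfect cube.
  y = -1: RHS = -13 is not a perfect cube.
  y = 2: RHS = 5 is not a perfect cube.
  y = -2: RHS = -27 = (-3)³ ⇒ x = -3 works.
  y = 3: RHS = 43 is not a perfect cube.
  y = -3: RHS = -65 is not a perfect cube.
Continuing the search up to |y| = 35 finds no further solutions beyond those listed.
Collected solutions: (-3, -2).

Solutions (with |y| ≤ 35): (-3, -2).


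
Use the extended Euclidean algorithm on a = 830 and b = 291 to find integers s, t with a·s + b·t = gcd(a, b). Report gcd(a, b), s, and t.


Euclidean algorithm on (830, 291) — divide until remainder is 0:
  830 = 2 · 291 + 248
  291 = 1 · 248 + 43
  248 = 5 · 43 + 33
  43 = 1 · 33 + 10
  33 = 3 · 10 + 3
  10 = 3 · 3 + 1
  3 = 3 · 1 + 0
gcd(830, 291) = 1.
Track Bezout coefficients alongside the remainders: start with r₀ = 830 = a·1 + b·0 (s = 1, t = 0) and r₁ = 291 = a·0 + b·1 (s = 0, t = 1); each new remainder r_{k+1} = r_{k-1} − q_k·r_k inherits s_{k+1} = s_{k-1} − q_k·s_k, t_{k+1} = t_{k-1} − q_k·t_k, so r_k = a·s_k + b·t_k at every step:
  q = 2: r = 248, s = 1 − 2·0 = 1, t = 0 − 2·1 = -2  (check: 830·1 + 291·(-2) = 248)
  q = 1: r = 43, s = 0 − 1·1 = -1, t = 1 − 1·(-2) = 3  (check: 830·(-1) + 291·3 = 43)
  q = 5: r = 33, s = 1 − 5·(-1) = 6, t = -2 − 5·3 = -17  (check: 830·6 + 291·(-17) = 33)
  q = 1: r = 10, s = -1 − 1·6 = -7, t = 3 − 1·(-17) = 20  (check: 830·(-7) + 291·20 = 10)
  q = 3: r = 3, s = 6 − 3·(-7) = 27, t = -17 − 3·20 = -77  (check: 830·27 + 291·(-77) = 3)
  q = 3: r = 1, s = -7 − 3·27 = -88, t = 20 − 3·(-77) = 251  (check: 830·(-88) + 291·251 = 1)
The row with r = 1 (the gcd) gives the Bezout coefficients s = -88, t = 251.
Result: 830 · (-88) + 291 · (251) = 1.

gcd(830, 291) = 1; s = -88, t = 251 (check: 830·(-88) + 291·251 = 1).


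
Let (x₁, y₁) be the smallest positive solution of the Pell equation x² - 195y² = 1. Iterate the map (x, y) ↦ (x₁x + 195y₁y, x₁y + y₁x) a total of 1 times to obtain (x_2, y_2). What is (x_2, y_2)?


Step 1: Find the fundamental solution (x₁, y₁) of x² - 195y² = 1.
  Expand √195 as a continued fraction. a₀ = ⌊√195⌋ = 13; iterate m_{k+1} = d_k·a_k − m_k, d_{k+1} = (195 − m_{k+1}²)/d_k, a_{k+1} = ⌊(a₀ + m_{k+1})/d_{k+1}⌋ (starting m₀ = 0, d₀ = 1), with convergents p_k = a_k·p_{k-1} + p_{k-2}, q_k = a_k·q_{k-1} + q_{k-2} (p₋₁ = 1, q₋₁ = 0):
  k = 0: a₀ = 13; p₀/q₀ = 13/1; p₀² − 195·q₀² = 169 − 195 = -26.
  k = 1: m = 13, d = 26, a = ⌊(13 + 13)/26⌋ = 1; p/q = (1·13 + 1)/(1·1 + 0) = 14/1; p² − 195·q² = 196 − 195 = 1.
  The first convergent with p² − 195·q² = 1 gives the fundamental solution (x₁, y₁) = (14, 1).
Step 2: Apply the recurrence (x_{n+1}, y_{n+1}) = (x₁x_n + 195y₁y_n, x₁y_n + y₁x_n) repeatedly.
  From (x_1, y_1) = (14, 1): x_2 = 14·14 + 195·1·1 = 391; y_2 = 14·1 + 1·14 = 28.
Step 3: Verify x_2² - 195·y_2² = 152881 - 152880 = 1 (should be 1). ✓

(x_1, y_1) = (14, 1); (x_2, y_2) = (391, 28).


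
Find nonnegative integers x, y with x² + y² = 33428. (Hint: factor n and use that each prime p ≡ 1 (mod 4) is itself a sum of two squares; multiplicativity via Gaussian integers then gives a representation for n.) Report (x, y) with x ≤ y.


Step 1: Factor n = 33428 = 2^2 · 61 · 137.
Step 2: Check the mod-4 condition on each prime factor: 2 = 2 (special); 61 ≡ 1 (mod 4), exponent 1; 137 ≡ 1 (mod 4), exponent 1.
All primes ≡ 3 (mod 4) appear to even exponent (or don't appear), so by the two-squares theorem n IS expressible as a sum of two squares.
Step 3: Build a representation. Group n = k² · m with k = 2 and m = 61 · 137 = 8357 (a product of primes ≡ 1 (mod 4)); a representation of m scales to one of n via (k·x)² + (k·y)² = k²(x² + y²). Each prime p ≡ 1 (mod 4) is itself a sum of two squares; find a² by testing p − a² for a perfect square:
  61: 61 − 1² = 60, 61 − 2² = 57, 61 − 3² = 52, 61 − 4² = 45, 61 − 5² = 36 = 6² ⇒ 61 = 5² + 6².
  137: 137 − 1² = 136, 137 − 2² = 133, 137 − 3² = 128, 137 − 4² = 121 = 11² ⇒ 137 = 4² + 11².
  Combine using the Brahmagupta–Fibonacci identity (a² + b²)(c² + d²) = (ac − bd)² + (ad + bc)² = (ac + bd)² + (ad − bc)²:
  61 · 137 = 8357: from (5² + 6²)(4² + 11²), take (5·4 − 6·11, 5·11 + 6·4) = (20 − 66, 55 + 24) = (-46, 79); dropping signs (only squares matter) gives (46, 79); check 46² + 79² = 2116 + 6241 = 8357 ✓.
  Scale by k = 2: (2·46, 2·79) = (92, 158).
Step 4: Order so x ≤ y and verify: 92² + 158² = 8464 + 24964 = 33428 = n. ✓

n = 33428 = 92² + 158² (one valid representation with x ≤ y).


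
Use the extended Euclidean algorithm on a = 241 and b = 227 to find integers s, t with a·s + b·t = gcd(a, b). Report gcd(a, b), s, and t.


Euclidean algorithm on (241, 227) — divide until remainder is 0:
  241 = 1 · 227 + 14
  227 = 16 · 14 + 3
  14 = 4 · 3 + 2
  3 = 1 · 2 + 1
  2 = 2 · 1 + 0
gcd(241, 227) = 1.
Track Bezout coefficients alongside the remainders: start with r₀ = 241 = a·1 + b·0 (s = 1, t = 0) and r₁ = 227 = a·0 + b·1 (s = 0, t = 1); each new remainder r_{k+1} = r_{k-1} − q_k·r_k inherits s_{k+1} = s_{k-1} − q_k·s_k, t_{k+1} = t_{k-1} − q_k·t_k, so r_k = a·s_k + b·t_k at every step:
  q = 1: r = 14, s = 1 − 1·0 = 1, t = 0 − 1·1 = -1  (check: 241·1 + 227·(-1) = 14)
  q = 16: r = 3, s = 0 − 16·1 = -16, t = 1 − 16·(-1) = 17  (check: 241·(-16) + 227·17 = 3)
  q = 4: r = 2, s = 1 − 4·(-16) = 65, t = -1 − 4·17 = -69  (check: 241·65 + 227·(-69) = 2)
  q = 1: r = 1, s = -16 − 1·65 = -81, t = 17 − 1·(-69) = 86  (check: 241·(-81) + 227·86 = 1)
The row with r = 1 (the gcd) gives the Bezout coefficients s = -81, t = 86.
Result: 241 · (-81) + 227 · (86) = 1.

gcd(241, 227) = 1; s = -81, t = 86 (check: 241·(-81) + 227·86 = 1).


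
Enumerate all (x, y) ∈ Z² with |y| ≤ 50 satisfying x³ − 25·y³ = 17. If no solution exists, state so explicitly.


The equation is x³ - 25y³ = 17. For fixed y, x³ = 25·y³ + 17, so a solution requires the RHS to be a perfect cube.
Strategy: iterate y from -50 to 50, compute RHS = 25·y³ + 17, and check whether it is a (positive or negative) perfect cube.
Check small values of y:
  y = 0: RHS = 17 is not a perfect cube.
  y = 1: RHS = 42 is not a perfect cube.
  y = -1: RHS = -8 = (-2)³ ⇒ x = -2 works.
  y = 2: RHS = 217 is not a perfect cube.
  y = -2: RHS = -183 is not a perfect cube.
  y = 3: RHS = 692 is not a perfect cube.
  y = -3: RHS = -658 is not a perfect cube.
Continuing the search up to |y| = 50 finds no further solutions beyond those listed.
Collected solutions: (-2, -1).

Solutions (with |y| ≤ 50): (-2, -1).


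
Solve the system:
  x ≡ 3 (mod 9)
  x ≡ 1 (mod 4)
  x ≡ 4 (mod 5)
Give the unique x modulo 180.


Moduli 9, 4, 5 are pairwise coprime; by CRT there is a unique solution modulo M = 9 · 4 · 5 = 180.
Solve pairwise, accumulating the modulus:
  Start with x ≡ 3 (mod 9).
  Combine with x ≡ 1 (mod 4): since gcd(9, 4) = 1, we get a unique residue mod 36.
    Write x = 3 + 9·t and substitute into x ≡ 1 (mod 4): 9·t ≡ 1 − 3 = -2 (mod 4).
    Reduce coefficients mod 4: 1·t ≡ 2 (mod 4).
    So t ≡ 2 (mod 4).
    Then x = 3 + 9·2 = 21, valid modulo lcm(9, 4) = 36: x ≡ 21 (mod 36).
  Combine with x ≡ 4 (mod 5): since gcd(36, 5) = 1, we get a unique residue mod 180.
    Write x = 21 + 36·t and substitute into x ≡ 4 (mod 5): 36·t ≡ 4 − 21 = -17 (mod 5).
    Reduce coefficients mod 5: 1·t ≡ 3 (mod 5).
    So t ≡ 3 (mod 5).
    Then x = 21 + 36·3 = 129, valid modulo lcm(36, 5) = 180: x ≡ 129 (mod 180).
Verify: 129 mod 9 = 3 ✓, 129 mod 4 = 1 ✓, 129 mod 5 = 4 ✓.

x ≡ 129 (mod 180).


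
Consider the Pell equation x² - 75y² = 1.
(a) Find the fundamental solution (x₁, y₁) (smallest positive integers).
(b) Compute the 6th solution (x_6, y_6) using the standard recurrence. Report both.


Step 1: Find the fundamental solution (x₁, y₁) of x² - 75y² = 1.
  Expand √75 as a continued fraction. a₀ = ⌊√75⌋ = 8; iterate m_{k+1} = d_k·a_k − m_k, d_{k+1} = (75 − m_{k+1}²)/d_k, a_{k+1} = ⌊(a₀ + m_{k+1})/d_{k+1}⌋ (starting m₀ = 0, d₀ = 1), with convergents p_k = a_k·p_{k-1} + p_{k-2}, q_k = a_k·q_{k-1} + q_{k-2} (p₋₁ = 1, q₋₁ = 0):
  k = 0: a₀ = 8; p₀/q₀ = 8/1; p₀² − 75·q₀² = 64 − 75 = -11.
  k = 1: m = 8, d = 11, a = ⌊(8 + 8)/11⌋ = 1; p/q = (1·8 + 1)/(1·1 + 0) = 9/1; p² − 75·q² = 81 − 75 = 6.
  k = 2: m = 3, d = 6, a = ⌊(8 + 3)/6⌋ = 1; p/q = (1·9 + 8)/(1·1 + 1) = 17/2; p² − 75·q² = 289 − 300 = -11.
  k = 3: m = 3, d = 11, a = ⌊(8 + 3)/11⌋ = 1; p/q = (1·17 + 9)/(1·2 + 1) = 26/3; p² − 75·q² = 676 − 675 = 1.
  The first convergent with p² − 75·q² = 1 gives the fundamental solution (x₁, y₁) = (26, 3).
Step 2: Apply the recurrence (x_{n+1}, y_{n+1}) = (x₁x_n + 75y₁y_n, x₁y_n + y₁x_n) repeatedly.
  From (x_1, y_1) = (26, 3): x_2 = 26·26 + 75·3·3 = 1351; y_2 = 26·3 + 3·26 = 156.
  From (x_2, y_2) = (1351, 156): x_3 = 26·1351 + 75·3·156 = 70226; y_3 = 26·156 + 3·1351 = 8109.
  From (x_3, y_3) = (70226, 8109): x_4 = 26·70226 + 75·3·8109 = 3650401; y_4 = 26·8109 + 3·70226 = 421512.
  From (x_4, y_4) = (3650401, 421512): x_5 = 26·3650401 + 75·3·421512 = 189750626; y_5 = 26·421512 + 3·3650401 = 21910515.
  From (x_5, y_5) = (189750626, 21910515): x_6 = 26·189750626 + 75·3·21910515 = 9863382151; y_6 = 26·21910515 + 3·189750626 = 1138925268.
Step 3: Verify x_6² - 75·y_6² = 97286307456665386801 - 97286307456665386800 = 1 (should be 1). ✓

(x_1, y_1) = (26, 3); (x_6, y_6) = (9863382151, 1138925268).
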